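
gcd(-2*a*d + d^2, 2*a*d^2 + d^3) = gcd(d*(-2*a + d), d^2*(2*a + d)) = d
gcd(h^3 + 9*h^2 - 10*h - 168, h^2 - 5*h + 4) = h - 4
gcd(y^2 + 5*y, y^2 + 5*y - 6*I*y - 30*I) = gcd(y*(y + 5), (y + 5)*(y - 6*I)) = y + 5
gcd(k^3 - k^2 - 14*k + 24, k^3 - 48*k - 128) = k + 4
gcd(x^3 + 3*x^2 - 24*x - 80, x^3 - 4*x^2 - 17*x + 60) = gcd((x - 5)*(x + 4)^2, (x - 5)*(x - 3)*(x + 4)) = x^2 - x - 20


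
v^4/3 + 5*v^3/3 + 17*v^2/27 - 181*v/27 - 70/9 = (v/3 + 1)*(v - 2)*(v + 5/3)*(v + 7/3)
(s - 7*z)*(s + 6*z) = s^2 - s*z - 42*z^2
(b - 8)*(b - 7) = b^2 - 15*b + 56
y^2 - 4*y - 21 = (y - 7)*(y + 3)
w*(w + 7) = w^2 + 7*w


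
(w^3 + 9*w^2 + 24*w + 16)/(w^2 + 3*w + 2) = (w^2 + 8*w + 16)/(w + 2)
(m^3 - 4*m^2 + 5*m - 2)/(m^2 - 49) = (m^3 - 4*m^2 + 5*m - 2)/(m^2 - 49)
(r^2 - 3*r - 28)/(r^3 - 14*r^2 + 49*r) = (r + 4)/(r*(r - 7))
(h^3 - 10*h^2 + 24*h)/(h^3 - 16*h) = (h - 6)/(h + 4)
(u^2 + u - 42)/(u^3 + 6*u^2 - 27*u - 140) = (u - 6)/(u^2 - u - 20)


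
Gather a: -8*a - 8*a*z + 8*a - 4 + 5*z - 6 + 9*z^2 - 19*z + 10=-8*a*z + 9*z^2 - 14*z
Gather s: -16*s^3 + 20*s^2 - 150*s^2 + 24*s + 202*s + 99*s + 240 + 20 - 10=-16*s^3 - 130*s^2 + 325*s + 250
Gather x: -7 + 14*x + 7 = 14*x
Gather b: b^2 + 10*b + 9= b^2 + 10*b + 9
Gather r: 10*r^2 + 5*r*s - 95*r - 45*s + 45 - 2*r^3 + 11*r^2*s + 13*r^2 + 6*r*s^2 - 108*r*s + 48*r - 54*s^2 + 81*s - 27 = -2*r^3 + r^2*(11*s + 23) + r*(6*s^2 - 103*s - 47) - 54*s^2 + 36*s + 18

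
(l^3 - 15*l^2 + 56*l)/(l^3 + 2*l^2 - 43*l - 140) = l*(l - 8)/(l^2 + 9*l + 20)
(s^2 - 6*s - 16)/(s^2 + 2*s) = (s - 8)/s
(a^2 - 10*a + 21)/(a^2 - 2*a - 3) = (a - 7)/(a + 1)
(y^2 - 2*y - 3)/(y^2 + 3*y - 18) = (y + 1)/(y + 6)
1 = 1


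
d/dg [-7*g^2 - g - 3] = -14*g - 1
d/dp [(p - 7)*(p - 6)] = 2*p - 13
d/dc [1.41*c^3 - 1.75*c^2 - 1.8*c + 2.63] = 4.23*c^2 - 3.5*c - 1.8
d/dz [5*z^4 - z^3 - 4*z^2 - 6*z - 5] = 20*z^3 - 3*z^2 - 8*z - 6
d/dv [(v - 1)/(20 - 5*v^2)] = (-v^2 + 2*v*(v - 1) + 4)/(5*(v^2 - 4)^2)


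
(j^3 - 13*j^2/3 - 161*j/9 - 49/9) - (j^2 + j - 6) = j^3 - 16*j^2/3 - 170*j/9 + 5/9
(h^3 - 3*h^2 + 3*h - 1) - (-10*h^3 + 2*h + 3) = 11*h^3 - 3*h^2 + h - 4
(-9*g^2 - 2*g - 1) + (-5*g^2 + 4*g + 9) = -14*g^2 + 2*g + 8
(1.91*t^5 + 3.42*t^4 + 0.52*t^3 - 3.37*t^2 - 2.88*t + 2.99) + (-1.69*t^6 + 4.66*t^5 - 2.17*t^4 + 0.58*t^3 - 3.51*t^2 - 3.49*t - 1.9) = -1.69*t^6 + 6.57*t^5 + 1.25*t^4 + 1.1*t^3 - 6.88*t^2 - 6.37*t + 1.09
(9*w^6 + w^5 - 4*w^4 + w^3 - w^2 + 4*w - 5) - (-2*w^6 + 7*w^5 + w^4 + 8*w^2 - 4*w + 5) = 11*w^6 - 6*w^5 - 5*w^4 + w^3 - 9*w^2 + 8*w - 10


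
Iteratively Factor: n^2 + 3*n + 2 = (n + 1)*(n + 2)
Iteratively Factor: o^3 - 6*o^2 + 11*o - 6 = (o - 3)*(o^2 - 3*o + 2) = (o - 3)*(o - 1)*(o - 2)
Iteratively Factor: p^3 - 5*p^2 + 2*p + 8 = (p - 2)*(p^2 - 3*p - 4) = (p - 2)*(p + 1)*(p - 4)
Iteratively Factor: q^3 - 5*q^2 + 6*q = (q - 3)*(q^2 - 2*q) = (q - 3)*(q - 2)*(q)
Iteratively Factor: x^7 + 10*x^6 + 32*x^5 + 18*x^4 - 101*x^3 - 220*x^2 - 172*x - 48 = (x + 2)*(x^6 + 8*x^5 + 16*x^4 - 14*x^3 - 73*x^2 - 74*x - 24) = (x + 1)*(x + 2)*(x^5 + 7*x^4 + 9*x^3 - 23*x^2 - 50*x - 24) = (x + 1)^2*(x + 2)*(x^4 + 6*x^3 + 3*x^2 - 26*x - 24) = (x + 1)^3*(x + 2)*(x^3 + 5*x^2 - 2*x - 24) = (x - 2)*(x + 1)^3*(x + 2)*(x^2 + 7*x + 12) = (x - 2)*(x + 1)^3*(x + 2)*(x + 4)*(x + 3)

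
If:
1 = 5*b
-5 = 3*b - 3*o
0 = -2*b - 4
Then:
No Solution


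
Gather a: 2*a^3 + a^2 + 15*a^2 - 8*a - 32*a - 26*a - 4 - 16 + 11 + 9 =2*a^3 + 16*a^2 - 66*a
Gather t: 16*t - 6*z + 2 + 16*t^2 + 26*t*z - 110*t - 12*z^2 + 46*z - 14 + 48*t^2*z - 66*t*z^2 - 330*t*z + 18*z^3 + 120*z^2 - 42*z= t^2*(48*z + 16) + t*(-66*z^2 - 304*z - 94) + 18*z^3 + 108*z^2 - 2*z - 12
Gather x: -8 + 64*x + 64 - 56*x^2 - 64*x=56 - 56*x^2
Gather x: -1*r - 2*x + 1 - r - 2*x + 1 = -2*r - 4*x + 2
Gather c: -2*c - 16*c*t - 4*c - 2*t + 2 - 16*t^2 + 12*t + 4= c*(-16*t - 6) - 16*t^2 + 10*t + 6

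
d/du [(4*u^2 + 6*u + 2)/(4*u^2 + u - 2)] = 2*(-10*u^2 - 16*u - 7)/(16*u^4 + 8*u^3 - 15*u^2 - 4*u + 4)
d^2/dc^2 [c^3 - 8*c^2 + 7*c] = 6*c - 16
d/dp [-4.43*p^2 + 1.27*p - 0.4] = 1.27 - 8.86*p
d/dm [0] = 0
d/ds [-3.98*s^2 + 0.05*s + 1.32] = 0.05 - 7.96*s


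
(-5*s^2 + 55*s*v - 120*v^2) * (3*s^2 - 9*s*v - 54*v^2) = -15*s^4 + 210*s^3*v - 585*s^2*v^2 - 1890*s*v^3 + 6480*v^4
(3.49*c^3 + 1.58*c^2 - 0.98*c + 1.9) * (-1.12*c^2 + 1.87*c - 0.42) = -3.9088*c^5 + 4.7567*c^4 + 2.5864*c^3 - 4.6242*c^2 + 3.9646*c - 0.798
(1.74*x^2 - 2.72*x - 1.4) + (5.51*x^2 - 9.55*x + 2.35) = 7.25*x^2 - 12.27*x + 0.95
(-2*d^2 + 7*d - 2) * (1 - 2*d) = 4*d^3 - 16*d^2 + 11*d - 2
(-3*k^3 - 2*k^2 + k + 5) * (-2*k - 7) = 6*k^4 + 25*k^3 + 12*k^2 - 17*k - 35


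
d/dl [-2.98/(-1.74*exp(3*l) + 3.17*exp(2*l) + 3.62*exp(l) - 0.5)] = (-15.5556*exp(2*l) + 18.8932*exp(l) + 10.7876)*exp(l)/(1.74*exp(3*l) - 3.17*exp(2*l) - 3.62*exp(l) + 0.5)^2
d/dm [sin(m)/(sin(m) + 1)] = cos(m)/(sin(m) + 1)^2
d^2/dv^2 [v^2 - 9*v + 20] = 2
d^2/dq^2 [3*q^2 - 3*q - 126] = 6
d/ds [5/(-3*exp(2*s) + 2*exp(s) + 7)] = (30*exp(s) - 10)*exp(s)/(-3*exp(2*s) + 2*exp(s) + 7)^2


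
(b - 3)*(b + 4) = b^2 + b - 12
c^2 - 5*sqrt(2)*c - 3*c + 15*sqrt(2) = (c - 3)*(c - 5*sqrt(2))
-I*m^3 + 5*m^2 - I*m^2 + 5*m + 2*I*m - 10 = (m + 2)*(m + 5*I)*(-I*m + I)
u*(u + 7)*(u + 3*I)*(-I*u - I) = -I*u^4 + 3*u^3 - 8*I*u^3 + 24*u^2 - 7*I*u^2 + 21*u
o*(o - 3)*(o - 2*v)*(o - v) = o^4 - 3*o^3*v - 3*o^3 + 2*o^2*v^2 + 9*o^2*v - 6*o*v^2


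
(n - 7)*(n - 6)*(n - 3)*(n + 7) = n^4 - 9*n^3 - 31*n^2 + 441*n - 882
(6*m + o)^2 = 36*m^2 + 12*m*o + o^2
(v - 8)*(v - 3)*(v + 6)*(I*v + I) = I*v^4 - 4*I*v^3 - 47*I*v^2 + 102*I*v + 144*I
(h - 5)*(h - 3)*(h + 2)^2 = h^4 - 4*h^3 - 13*h^2 + 28*h + 60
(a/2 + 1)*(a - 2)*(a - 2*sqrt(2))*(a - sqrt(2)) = a^4/2 - 3*sqrt(2)*a^3/2 + 6*sqrt(2)*a - 8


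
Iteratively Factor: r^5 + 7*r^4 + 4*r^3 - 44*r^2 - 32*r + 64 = (r - 1)*(r^4 + 8*r^3 + 12*r^2 - 32*r - 64) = (r - 1)*(r + 4)*(r^3 + 4*r^2 - 4*r - 16) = (r - 1)*(r + 4)^2*(r^2 - 4) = (r - 2)*(r - 1)*(r + 4)^2*(r + 2)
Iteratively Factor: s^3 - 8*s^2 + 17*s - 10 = (s - 1)*(s^2 - 7*s + 10) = (s - 2)*(s - 1)*(s - 5)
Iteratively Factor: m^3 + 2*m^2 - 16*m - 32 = (m + 4)*(m^2 - 2*m - 8) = (m + 2)*(m + 4)*(m - 4)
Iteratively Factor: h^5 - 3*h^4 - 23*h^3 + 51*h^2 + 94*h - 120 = (h + 2)*(h^4 - 5*h^3 - 13*h^2 + 77*h - 60) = (h - 3)*(h + 2)*(h^3 - 2*h^2 - 19*h + 20) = (h - 5)*(h - 3)*(h + 2)*(h^2 + 3*h - 4) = (h - 5)*(h - 3)*(h - 1)*(h + 2)*(h + 4)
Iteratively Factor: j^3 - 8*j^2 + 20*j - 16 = (j - 4)*(j^2 - 4*j + 4) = (j - 4)*(j - 2)*(j - 2)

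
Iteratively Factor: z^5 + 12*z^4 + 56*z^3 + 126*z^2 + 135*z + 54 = (z + 2)*(z^4 + 10*z^3 + 36*z^2 + 54*z + 27) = (z + 2)*(z + 3)*(z^3 + 7*z^2 + 15*z + 9) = (z + 2)*(z + 3)^2*(z^2 + 4*z + 3) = (z + 2)*(z + 3)^3*(z + 1)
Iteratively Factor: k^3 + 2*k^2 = (k)*(k^2 + 2*k) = k*(k + 2)*(k)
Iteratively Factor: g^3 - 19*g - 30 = (g - 5)*(g^2 + 5*g + 6) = (g - 5)*(g + 3)*(g + 2)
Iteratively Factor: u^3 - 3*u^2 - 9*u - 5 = (u + 1)*(u^2 - 4*u - 5) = (u + 1)^2*(u - 5)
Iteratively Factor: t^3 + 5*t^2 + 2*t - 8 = (t - 1)*(t^2 + 6*t + 8) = (t - 1)*(t + 4)*(t + 2)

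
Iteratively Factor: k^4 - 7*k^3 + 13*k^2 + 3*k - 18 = (k - 3)*(k^3 - 4*k^2 + k + 6) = (k - 3)*(k + 1)*(k^2 - 5*k + 6) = (k - 3)^2*(k + 1)*(k - 2)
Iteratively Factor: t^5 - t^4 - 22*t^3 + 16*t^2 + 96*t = (t - 3)*(t^4 + 2*t^3 - 16*t^2 - 32*t) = t*(t - 3)*(t^3 + 2*t^2 - 16*t - 32) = t*(t - 3)*(t + 2)*(t^2 - 16) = t*(t - 4)*(t - 3)*(t + 2)*(t + 4)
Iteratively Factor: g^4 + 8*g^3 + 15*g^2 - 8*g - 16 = (g - 1)*(g^3 + 9*g^2 + 24*g + 16) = (g - 1)*(g + 4)*(g^2 + 5*g + 4) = (g - 1)*(g + 1)*(g + 4)*(g + 4)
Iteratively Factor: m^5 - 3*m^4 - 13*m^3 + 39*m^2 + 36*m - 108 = (m - 3)*(m^4 - 13*m^2 + 36) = (m - 3)*(m + 2)*(m^3 - 2*m^2 - 9*m + 18) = (m - 3)*(m + 2)*(m + 3)*(m^2 - 5*m + 6) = (m - 3)*(m - 2)*(m + 2)*(m + 3)*(m - 3)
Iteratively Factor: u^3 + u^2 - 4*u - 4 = (u - 2)*(u^2 + 3*u + 2) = (u - 2)*(u + 1)*(u + 2)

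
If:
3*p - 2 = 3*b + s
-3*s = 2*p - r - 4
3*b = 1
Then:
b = 1/3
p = s/3 + 1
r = 11*s/3 - 2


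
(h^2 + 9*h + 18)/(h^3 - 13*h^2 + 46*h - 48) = (h^2 + 9*h + 18)/(h^3 - 13*h^2 + 46*h - 48)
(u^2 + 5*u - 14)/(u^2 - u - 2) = (u + 7)/(u + 1)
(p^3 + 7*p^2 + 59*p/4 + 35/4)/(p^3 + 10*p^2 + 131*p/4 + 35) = (p + 1)/(p + 4)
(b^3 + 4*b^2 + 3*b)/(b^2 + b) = b + 3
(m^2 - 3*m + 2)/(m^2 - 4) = (m - 1)/(m + 2)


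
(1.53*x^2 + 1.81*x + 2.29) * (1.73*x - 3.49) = 2.6469*x^3 - 2.2084*x^2 - 2.3552*x - 7.9921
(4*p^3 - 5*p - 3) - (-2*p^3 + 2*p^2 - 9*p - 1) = 6*p^3 - 2*p^2 + 4*p - 2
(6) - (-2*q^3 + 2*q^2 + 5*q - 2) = 2*q^3 - 2*q^2 - 5*q + 8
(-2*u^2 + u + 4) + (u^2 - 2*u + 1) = -u^2 - u + 5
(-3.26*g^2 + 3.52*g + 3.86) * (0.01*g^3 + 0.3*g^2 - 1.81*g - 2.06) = -0.0326*g^5 - 0.9428*g^4 + 6.9952*g^3 + 1.5024*g^2 - 14.2378*g - 7.9516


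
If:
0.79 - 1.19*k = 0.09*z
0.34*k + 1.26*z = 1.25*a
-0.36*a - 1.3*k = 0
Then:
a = -3.38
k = 0.94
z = -3.61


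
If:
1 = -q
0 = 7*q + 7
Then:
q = -1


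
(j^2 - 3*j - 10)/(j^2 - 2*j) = (j^2 - 3*j - 10)/(j*(j - 2))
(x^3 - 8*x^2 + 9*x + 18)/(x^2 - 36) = (x^2 - 2*x - 3)/(x + 6)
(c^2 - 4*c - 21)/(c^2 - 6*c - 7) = (c + 3)/(c + 1)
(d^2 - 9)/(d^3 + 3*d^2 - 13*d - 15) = (d + 3)/(d^2 + 6*d + 5)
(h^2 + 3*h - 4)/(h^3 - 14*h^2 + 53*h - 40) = (h + 4)/(h^2 - 13*h + 40)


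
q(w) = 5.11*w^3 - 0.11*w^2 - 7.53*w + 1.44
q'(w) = 15.33*w^2 - 0.22*w - 7.53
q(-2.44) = -55.07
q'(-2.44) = 84.28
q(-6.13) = -1133.60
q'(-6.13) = 569.87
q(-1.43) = -2.96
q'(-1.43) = 24.13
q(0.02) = 1.29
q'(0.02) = -7.53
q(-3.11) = -129.92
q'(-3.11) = 141.43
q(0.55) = -1.88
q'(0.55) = -3.01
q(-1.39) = -2.03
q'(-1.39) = 22.39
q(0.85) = -1.90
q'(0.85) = 3.36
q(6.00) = 1056.06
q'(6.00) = 543.03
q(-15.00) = -17156.61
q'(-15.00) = 3445.02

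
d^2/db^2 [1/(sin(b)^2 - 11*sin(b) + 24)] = (-4*sin(b)^4 + 33*sin(b)^3 - 19*sin(b)^2 - 330*sin(b) + 194)/(sin(b)^2 - 11*sin(b) + 24)^3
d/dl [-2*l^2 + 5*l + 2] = 5 - 4*l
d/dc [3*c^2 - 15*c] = 6*c - 15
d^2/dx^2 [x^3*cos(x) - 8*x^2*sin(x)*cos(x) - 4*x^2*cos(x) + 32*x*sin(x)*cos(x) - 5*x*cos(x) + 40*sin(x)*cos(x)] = -x^3*cos(x) - 6*x^2*sin(x) + 16*x^2*sin(2*x) + 4*x^2*cos(x) + 16*x*sin(x) - 64*x*sin(2*x) + 11*x*cos(x) - 32*x*cos(2*x) + 10*sin(x) - 88*sin(2*x) - 8*cos(x) + 64*cos(2*x)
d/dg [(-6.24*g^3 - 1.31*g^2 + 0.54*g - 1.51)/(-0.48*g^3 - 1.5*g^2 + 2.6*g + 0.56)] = (8.7312*g^4 - 31.9296*g^3 - 15.2536*g^2 - 5.9972*g + 4.2284)/(0.2304*g^6 + 1.44*g^5 - 0.246*g^4 - 8.3376*g^3 + 5.08*g^2 + 2.912*g + 0.3136)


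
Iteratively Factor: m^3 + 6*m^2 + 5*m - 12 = (m - 1)*(m^2 + 7*m + 12) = (m - 1)*(m + 3)*(m + 4)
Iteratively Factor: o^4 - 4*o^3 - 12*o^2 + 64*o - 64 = (o + 4)*(o^3 - 8*o^2 + 20*o - 16) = (o - 4)*(o + 4)*(o^2 - 4*o + 4) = (o - 4)*(o - 2)*(o + 4)*(o - 2)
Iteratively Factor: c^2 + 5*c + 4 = (c + 4)*(c + 1)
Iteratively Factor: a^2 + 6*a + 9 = (a + 3)*(a + 3)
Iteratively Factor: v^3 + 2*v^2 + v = (v + 1)*(v^2 + v) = v*(v + 1)*(v + 1)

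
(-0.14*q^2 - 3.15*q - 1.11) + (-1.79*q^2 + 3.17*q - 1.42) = -1.93*q^2 + 0.02*q - 2.53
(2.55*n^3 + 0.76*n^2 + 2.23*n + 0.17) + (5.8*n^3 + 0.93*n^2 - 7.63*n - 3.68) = 8.35*n^3 + 1.69*n^2 - 5.4*n - 3.51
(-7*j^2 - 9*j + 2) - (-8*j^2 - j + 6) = j^2 - 8*j - 4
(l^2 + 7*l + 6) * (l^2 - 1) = l^4 + 7*l^3 + 5*l^2 - 7*l - 6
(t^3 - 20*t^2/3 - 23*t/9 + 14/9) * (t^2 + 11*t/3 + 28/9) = t^5 - 3*t^4 - 215*t^3/9 - 257*t^2/9 - 182*t/81 + 392/81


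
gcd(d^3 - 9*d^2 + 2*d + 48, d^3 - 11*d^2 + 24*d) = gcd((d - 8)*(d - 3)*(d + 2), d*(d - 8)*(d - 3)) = d^2 - 11*d + 24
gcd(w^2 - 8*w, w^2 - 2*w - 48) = w - 8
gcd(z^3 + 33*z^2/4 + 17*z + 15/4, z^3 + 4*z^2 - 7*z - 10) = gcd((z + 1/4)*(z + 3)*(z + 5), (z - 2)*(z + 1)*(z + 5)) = z + 5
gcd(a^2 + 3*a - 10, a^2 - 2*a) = a - 2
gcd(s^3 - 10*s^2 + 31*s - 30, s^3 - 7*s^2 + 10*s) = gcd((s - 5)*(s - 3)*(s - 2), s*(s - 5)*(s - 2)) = s^2 - 7*s + 10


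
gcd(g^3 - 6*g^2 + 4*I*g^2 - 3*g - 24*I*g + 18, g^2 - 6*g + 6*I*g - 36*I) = g - 6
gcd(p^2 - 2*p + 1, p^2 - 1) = p - 1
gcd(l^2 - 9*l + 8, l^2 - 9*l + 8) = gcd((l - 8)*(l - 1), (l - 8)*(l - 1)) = l^2 - 9*l + 8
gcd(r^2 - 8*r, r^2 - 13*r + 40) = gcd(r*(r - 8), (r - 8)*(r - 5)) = r - 8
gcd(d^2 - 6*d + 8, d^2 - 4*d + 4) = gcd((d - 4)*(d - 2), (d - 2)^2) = d - 2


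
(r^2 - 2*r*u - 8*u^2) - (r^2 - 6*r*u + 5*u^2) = 4*r*u - 13*u^2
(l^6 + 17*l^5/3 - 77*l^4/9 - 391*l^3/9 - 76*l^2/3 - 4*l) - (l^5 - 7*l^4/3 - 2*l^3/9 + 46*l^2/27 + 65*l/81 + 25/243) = l^6 + 14*l^5/3 - 56*l^4/9 - 389*l^3/9 - 730*l^2/27 - 389*l/81 - 25/243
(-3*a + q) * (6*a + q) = -18*a^2 + 3*a*q + q^2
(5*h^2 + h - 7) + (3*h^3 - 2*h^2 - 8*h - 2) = 3*h^3 + 3*h^2 - 7*h - 9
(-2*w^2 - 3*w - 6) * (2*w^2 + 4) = -4*w^4 - 6*w^3 - 20*w^2 - 12*w - 24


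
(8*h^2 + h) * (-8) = -64*h^2 - 8*h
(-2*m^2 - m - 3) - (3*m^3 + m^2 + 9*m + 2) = -3*m^3 - 3*m^2 - 10*m - 5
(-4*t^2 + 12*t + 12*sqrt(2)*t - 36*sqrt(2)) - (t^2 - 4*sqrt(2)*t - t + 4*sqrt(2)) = -5*t^2 + 13*t + 16*sqrt(2)*t - 40*sqrt(2)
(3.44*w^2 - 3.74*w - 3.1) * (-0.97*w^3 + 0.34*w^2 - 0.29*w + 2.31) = -3.3368*w^5 + 4.7974*w^4 + 0.7378*w^3 + 7.977*w^2 - 7.7404*w - 7.161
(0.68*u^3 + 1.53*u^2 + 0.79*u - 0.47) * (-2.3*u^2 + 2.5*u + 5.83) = -1.564*u^5 - 1.819*u^4 + 5.9724*u^3 + 11.9759*u^2 + 3.4307*u - 2.7401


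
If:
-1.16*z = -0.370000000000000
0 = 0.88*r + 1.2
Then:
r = -1.36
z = 0.32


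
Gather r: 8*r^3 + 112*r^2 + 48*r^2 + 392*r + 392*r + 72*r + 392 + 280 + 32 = 8*r^3 + 160*r^2 + 856*r + 704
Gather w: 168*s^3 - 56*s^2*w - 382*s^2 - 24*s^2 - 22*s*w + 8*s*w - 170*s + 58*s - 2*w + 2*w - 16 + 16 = 168*s^3 - 406*s^2 - 112*s + w*(-56*s^2 - 14*s)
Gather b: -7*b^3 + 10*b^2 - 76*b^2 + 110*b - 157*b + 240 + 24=-7*b^3 - 66*b^2 - 47*b + 264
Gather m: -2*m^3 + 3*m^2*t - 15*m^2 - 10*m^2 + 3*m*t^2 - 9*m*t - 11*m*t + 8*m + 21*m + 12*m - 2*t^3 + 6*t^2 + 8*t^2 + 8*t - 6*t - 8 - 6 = -2*m^3 + m^2*(3*t - 25) + m*(3*t^2 - 20*t + 41) - 2*t^3 + 14*t^2 + 2*t - 14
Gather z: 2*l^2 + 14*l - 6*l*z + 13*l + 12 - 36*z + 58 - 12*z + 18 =2*l^2 + 27*l + z*(-6*l - 48) + 88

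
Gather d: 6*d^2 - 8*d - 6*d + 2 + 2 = 6*d^2 - 14*d + 4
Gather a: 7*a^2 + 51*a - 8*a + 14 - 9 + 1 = 7*a^2 + 43*a + 6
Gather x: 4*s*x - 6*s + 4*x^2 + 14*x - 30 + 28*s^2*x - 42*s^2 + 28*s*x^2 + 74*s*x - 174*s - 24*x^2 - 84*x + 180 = -42*s^2 - 180*s + x^2*(28*s - 20) + x*(28*s^2 + 78*s - 70) + 150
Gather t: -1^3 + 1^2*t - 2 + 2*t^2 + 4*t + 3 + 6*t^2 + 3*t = 8*t^2 + 8*t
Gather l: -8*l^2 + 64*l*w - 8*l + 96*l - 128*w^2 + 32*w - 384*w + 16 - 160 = -8*l^2 + l*(64*w + 88) - 128*w^2 - 352*w - 144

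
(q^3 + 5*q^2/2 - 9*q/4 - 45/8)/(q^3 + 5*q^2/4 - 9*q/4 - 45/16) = 2*(2*q + 5)/(4*q + 5)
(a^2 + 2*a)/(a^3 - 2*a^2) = (a + 2)/(a*(a - 2))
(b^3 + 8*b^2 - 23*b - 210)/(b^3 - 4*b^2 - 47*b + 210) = (b + 6)/(b - 6)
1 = 1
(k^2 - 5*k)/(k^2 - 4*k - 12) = k*(5 - k)/(-k^2 + 4*k + 12)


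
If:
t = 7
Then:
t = 7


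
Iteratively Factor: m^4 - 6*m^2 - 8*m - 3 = (m + 1)*(m^3 - m^2 - 5*m - 3) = (m + 1)^2*(m^2 - 2*m - 3) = (m - 3)*(m + 1)^2*(m + 1)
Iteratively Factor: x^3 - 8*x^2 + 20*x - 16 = (x - 2)*(x^2 - 6*x + 8) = (x - 4)*(x - 2)*(x - 2)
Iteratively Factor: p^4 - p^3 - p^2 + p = (p - 1)*(p^3 - p) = (p - 1)^2*(p^2 + p) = (p - 1)^2*(p + 1)*(p)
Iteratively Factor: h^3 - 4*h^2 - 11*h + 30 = (h - 2)*(h^2 - 2*h - 15) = (h - 5)*(h - 2)*(h + 3)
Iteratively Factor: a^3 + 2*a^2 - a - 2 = (a - 1)*(a^2 + 3*a + 2) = (a - 1)*(a + 1)*(a + 2)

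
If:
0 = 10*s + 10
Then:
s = -1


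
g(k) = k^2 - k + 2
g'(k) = 2*k - 1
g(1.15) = 2.17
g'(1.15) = 1.30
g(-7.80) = 70.64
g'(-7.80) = -16.60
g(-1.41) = 5.40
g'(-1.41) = -3.82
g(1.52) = 2.79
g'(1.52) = 2.04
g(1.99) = 3.97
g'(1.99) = 2.98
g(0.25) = 1.81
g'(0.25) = -0.50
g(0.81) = 1.85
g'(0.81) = 0.62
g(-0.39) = 2.54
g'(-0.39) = -1.78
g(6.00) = 32.00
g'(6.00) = 11.00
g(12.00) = 134.00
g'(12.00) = 23.00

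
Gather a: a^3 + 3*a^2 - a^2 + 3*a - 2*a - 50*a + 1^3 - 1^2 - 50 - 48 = a^3 + 2*a^2 - 49*a - 98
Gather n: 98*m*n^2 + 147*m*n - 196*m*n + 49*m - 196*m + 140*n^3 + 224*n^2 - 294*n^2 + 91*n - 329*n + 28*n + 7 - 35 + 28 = -147*m + 140*n^3 + n^2*(98*m - 70) + n*(-49*m - 210)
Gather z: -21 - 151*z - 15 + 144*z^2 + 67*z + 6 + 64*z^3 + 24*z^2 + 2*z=64*z^3 + 168*z^2 - 82*z - 30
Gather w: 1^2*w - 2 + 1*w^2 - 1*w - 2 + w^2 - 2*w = 2*w^2 - 2*w - 4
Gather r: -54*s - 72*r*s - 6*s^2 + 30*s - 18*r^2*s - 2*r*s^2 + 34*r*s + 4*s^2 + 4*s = -18*r^2*s + r*(-2*s^2 - 38*s) - 2*s^2 - 20*s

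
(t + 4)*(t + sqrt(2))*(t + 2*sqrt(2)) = t^3 + 4*t^2 + 3*sqrt(2)*t^2 + 4*t + 12*sqrt(2)*t + 16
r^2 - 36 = (r - 6)*(r + 6)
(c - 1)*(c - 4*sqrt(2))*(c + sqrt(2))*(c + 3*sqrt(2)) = c^4 - c^3 - 26*c^2 - 24*sqrt(2)*c + 26*c + 24*sqrt(2)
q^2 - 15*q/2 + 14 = (q - 4)*(q - 7/2)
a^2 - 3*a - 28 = (a - 7)*(a + 4)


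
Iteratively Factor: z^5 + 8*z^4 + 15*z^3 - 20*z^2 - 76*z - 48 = (z - 2)*(z^4 + 10*z^3 + 35*z^2 + 50*z + 24) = (z - 2)*(z + 1)*(z^3 + 9*z^2 + 26*z + 24) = (z - 2)*(z + 1)*(z + 3)*(z^2 + 6*z + 8) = (z - 2)*(z + 1)*(z + 3)*(z + 4)*(z + 2)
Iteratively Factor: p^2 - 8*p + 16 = (p - 4)*(p - 4)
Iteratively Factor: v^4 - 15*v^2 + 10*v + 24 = (v - 2)*(v^3 + 2*v^2 - 11*v - 12) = (v - 3)*(v - 2)*(v^2 + 5*v + 4) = (v - 3)*(v - 2)*(v + 1)*(v + 4)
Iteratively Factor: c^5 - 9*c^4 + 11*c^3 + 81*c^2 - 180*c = (c + 3)*(c^4 - 12*c^3 + 47*c^2 - 60*c) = (c - 5)*(c + 3)*(c^3 - 7*c^2 + 12*c) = c*(c - 5)*(c + 3)*(c^2 - 7*c + 12) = c*(c - 5)*(c - 3)*(c + 3)*(c - 4)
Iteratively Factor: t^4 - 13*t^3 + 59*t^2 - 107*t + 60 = (t - 4)*(t^3 - 9*t^2 + 23*t - 15) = (t - 4)*(t - 1)*(t^2 - 8*t + 15) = (t - 5)*(t - 4)*(t - 1)*(t - 3)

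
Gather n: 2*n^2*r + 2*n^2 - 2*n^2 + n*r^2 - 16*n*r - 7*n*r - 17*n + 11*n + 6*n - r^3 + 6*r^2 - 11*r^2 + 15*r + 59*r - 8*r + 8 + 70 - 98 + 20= 2*n^2*r + n*(r^2 - 23*r) - r^3 - 5*r^2 + 66*r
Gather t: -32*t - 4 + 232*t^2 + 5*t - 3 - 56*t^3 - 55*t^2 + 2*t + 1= -56*t^3 + 177*t^2 - 25*t - 6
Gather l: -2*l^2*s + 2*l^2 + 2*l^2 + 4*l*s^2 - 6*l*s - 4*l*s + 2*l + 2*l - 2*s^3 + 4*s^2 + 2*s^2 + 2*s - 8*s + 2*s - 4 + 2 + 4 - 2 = l^2*(4 - 2*s) + l*(4*s^2 - 10*s + 4) - 2*s^3 + 6*s^2 - 4*s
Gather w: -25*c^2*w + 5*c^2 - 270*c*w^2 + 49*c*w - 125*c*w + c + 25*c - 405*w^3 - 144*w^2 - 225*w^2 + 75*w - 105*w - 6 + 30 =5*c^2 + 26*c - 405*w^3 + w^2*(-270*c - 369) + w*(-25*c^2 - 76*c - 30) + 24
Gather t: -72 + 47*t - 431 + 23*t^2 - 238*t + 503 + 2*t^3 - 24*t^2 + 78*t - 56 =2*t^3 - t^2 - 113*t - 56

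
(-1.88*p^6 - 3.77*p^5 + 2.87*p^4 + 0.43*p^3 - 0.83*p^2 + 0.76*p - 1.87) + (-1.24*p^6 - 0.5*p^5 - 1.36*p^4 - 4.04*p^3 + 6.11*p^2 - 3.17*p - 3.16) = -3.12*p^6 - 4.27*p^5 + 1.51*p^4 - 3.61*p^3 + 5.28*p^2 - 2.41*p - 5.03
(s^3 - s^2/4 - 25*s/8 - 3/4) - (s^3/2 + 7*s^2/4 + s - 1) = s^3/2 - 2*s^2 - 33*s/8 + 1/4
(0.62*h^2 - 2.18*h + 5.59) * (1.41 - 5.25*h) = -3.255*h^3 + 12.3192*h^2 - 32.4213*h + 7.8819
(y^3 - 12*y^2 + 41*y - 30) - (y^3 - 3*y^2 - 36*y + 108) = -9*y^2 + 77*y - 138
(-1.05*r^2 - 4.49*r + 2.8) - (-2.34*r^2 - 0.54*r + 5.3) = 1.29*r^2 - 3.95*r - 2.5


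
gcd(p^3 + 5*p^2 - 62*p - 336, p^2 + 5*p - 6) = p + 6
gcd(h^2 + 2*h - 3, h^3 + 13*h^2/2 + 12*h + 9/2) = h + 3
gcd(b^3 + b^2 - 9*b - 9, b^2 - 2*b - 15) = b + 3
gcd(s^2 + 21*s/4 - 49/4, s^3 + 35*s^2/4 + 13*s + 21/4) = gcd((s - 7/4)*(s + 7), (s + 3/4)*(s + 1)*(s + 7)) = s + 7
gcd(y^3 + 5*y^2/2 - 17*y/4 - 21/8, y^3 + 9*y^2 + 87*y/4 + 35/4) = y^2 + 4*y + 7/4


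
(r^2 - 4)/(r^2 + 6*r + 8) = (r - 2)/(r + 4)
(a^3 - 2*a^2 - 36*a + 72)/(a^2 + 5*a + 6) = (a^3 - 2*a^2 - 36*a + 72)/(a^2 + 5*a + 6)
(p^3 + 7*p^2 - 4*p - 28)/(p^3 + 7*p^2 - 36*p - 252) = (p^2 - 4)/(p^2 - 36)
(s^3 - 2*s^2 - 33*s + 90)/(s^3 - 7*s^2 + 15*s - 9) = (s^2 + s - 30)/(s^2 - 4*s + 3)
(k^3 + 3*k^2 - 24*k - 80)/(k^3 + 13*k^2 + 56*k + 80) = (k - 5)/(k + 5)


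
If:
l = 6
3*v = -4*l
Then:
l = 6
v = -8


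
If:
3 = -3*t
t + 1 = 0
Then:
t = -1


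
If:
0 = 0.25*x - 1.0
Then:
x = 4.00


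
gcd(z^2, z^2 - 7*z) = z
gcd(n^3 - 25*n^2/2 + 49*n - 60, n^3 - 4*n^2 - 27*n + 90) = n - 6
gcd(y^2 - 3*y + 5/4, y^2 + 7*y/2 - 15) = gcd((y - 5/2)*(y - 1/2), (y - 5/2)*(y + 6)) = y - 5/2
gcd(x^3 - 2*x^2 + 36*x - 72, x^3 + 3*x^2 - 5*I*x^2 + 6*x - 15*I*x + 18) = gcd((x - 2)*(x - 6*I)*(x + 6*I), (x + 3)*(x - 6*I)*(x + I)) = x - 6*I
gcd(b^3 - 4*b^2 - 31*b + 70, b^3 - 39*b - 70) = b^2 - 2*b - 35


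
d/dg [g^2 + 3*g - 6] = 2*g + 3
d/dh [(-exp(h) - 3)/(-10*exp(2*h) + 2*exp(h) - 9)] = (-2*(exp(h) + 3)*(10*exp(h) - 1) + 10*exp(2*h) - 2*exp(h) + 9)*exp(h)/(10*exp(2*h) - 2*exp(h) + 9)^2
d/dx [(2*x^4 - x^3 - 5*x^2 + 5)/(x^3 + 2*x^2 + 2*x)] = (2*x^6 + 8*x^5 + 15*x^4 - 4*x^3 - 25*x^2 - 20*x - 10)/(x^2*(x^4 + 4*x^3 + 8*x^2 + 8*x + 4))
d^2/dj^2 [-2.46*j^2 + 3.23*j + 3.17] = -4.92000000000000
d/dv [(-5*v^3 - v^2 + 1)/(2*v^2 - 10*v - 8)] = (-5*v^4 + 50*v^3 + 65*v^2 + 6*v + 5)/(2*(v^4 - 10*v^3 + 17*v^2 + 40*v + 16))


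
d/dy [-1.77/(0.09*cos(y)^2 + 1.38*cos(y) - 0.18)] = -(0.3186*cos(y) + 2.4426)*sin(y)/(0.09*cos(y)^2 + 1.38*cos(y) - 0.18)^2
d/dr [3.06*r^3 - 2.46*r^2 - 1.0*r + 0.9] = 9.18*r^2 - 4.92*r - 1.0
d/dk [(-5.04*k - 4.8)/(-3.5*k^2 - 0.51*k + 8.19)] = (17.64*k^2 + 2.5704*k - (5.04*k + 4.8)*(7.0*k + 0.51) - 41.2776)/(3.5*k^2 + 0.51*k - 8.19)^2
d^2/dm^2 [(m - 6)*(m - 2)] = 2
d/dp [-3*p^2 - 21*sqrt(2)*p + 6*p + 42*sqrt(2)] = -6*p - 21*sqrt(2) + 6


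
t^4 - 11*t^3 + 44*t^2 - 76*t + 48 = (t - 4)*(t - 3)*(t - 2)^2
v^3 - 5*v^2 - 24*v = v*(v - 8)*(v + 3)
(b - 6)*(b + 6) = b^2 - 36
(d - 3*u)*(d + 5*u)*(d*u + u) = d^3*u + 2*d^2*u^2 + d^2*u - 15*d*u^3 + 2*d*u^2 - 15*u^3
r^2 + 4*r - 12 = (r - 2)*(r + 6)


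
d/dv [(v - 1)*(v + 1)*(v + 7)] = 3*v^2 + 14*v - 1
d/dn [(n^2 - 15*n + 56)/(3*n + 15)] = (n^2 + 10*n - 131)/(3*(n^2 + 10*n + 25))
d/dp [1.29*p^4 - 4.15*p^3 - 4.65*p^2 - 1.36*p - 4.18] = 5.16*p^3 - 12.45*p^2 - 9.3*p - 1.36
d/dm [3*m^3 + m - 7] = 9*m^2 + 1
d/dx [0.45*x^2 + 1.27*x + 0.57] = 0.9*x + 1.27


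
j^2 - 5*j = j*(j - 5)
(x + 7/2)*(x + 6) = x^2 + 19*x/2 + 21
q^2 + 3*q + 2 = (q + 1)*(q + 2)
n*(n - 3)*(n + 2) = n^3 - n^2 - 6*n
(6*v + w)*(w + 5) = 6*v*w + 30*v + w^2 + 5*w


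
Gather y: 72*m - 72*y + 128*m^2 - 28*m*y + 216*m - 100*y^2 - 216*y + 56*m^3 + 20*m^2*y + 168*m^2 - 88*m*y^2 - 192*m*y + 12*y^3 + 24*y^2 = 56*m^3 + 296*m^2 + 288*m + 12*y^3 + y^2*(-88*m - 76) + y*(20*m^2 - 220*m - 288)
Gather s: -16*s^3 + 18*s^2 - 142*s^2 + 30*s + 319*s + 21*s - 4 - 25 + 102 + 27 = -16*s^3 - 124*s^2 + 370*s + 100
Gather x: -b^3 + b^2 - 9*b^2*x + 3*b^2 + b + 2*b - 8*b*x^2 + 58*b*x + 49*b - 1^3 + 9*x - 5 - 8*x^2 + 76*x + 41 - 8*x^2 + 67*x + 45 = -b^3 + 4*b^2 + 52*b + x^2*(-8*b - 16) + x*(-9*b^2 + 58*b + 152) + 80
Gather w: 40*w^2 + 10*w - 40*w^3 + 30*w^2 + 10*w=-40*w^3 + 70*w^2 + 20*w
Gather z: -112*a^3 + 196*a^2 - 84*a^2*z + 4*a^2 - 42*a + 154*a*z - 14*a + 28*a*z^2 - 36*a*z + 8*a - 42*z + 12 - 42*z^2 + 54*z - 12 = -112*a^3 + 200*a^2 - 48*a + z^2*(28*a - 42) + z*(-84*a^2 + 118*a + 12)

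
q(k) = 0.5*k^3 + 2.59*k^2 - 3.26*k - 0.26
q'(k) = 1.5*k^2 + 5.18*k - 3.26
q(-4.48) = 21.37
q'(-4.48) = 3.64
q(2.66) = 18.80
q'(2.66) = 21.13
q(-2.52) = 16.40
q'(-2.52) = -6.79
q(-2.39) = 15.50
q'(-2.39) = -7.07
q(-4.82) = 19.64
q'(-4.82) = 6.62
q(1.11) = -0.00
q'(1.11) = 4.34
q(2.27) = 11.53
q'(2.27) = 16.23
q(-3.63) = 21.79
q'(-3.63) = -2.30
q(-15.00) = -1056.11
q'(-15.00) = 256.54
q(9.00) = 544.69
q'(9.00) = 164.86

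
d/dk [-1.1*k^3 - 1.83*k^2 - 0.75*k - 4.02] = -3.3*k^2 - 3.66*k - 0.75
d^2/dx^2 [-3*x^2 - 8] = -6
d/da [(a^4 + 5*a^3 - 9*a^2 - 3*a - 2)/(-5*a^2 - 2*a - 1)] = (-10*a^5 - 31*a^4 - 24*a^3 - 12*a^2 - 2*a - 1)/(25*a^4 + 20*a^3 + 14*a^2 + 4*a + 1)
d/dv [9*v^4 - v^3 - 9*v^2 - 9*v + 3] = 36*v^3 - 3*v^2 - 18*v - 9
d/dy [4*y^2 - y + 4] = 8*y - 1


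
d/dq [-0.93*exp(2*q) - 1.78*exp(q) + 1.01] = (-1.86*exp(q) - 1.78)*exp(q)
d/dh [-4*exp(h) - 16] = -4*exp(h)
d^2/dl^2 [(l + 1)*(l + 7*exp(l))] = 7*l*exp(l) + 21*exp(l) + 2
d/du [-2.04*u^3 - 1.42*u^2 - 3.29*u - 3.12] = -6.12*u^2 - 2.84*u - 3.29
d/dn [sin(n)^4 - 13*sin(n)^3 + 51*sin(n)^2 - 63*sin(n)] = (4*sin(n)^3 - 39*sin(n)^2 + 102*sin(n) - 63)*cos(n)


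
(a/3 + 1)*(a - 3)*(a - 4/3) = a^3/3 - 4*a^2/9 - 3*a + 4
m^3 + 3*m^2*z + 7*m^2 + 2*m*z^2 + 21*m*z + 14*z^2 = (m + 7)*(m + z)*(m + 2*z)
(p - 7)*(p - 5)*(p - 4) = p^3 - 16*p^2 + 83*p - 140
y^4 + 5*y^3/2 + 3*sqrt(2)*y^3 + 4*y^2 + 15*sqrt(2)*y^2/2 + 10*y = y*(y + 5/2)*(y + sqrt(2))*(y + 2*sqrt(2))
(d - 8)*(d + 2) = d^2 - 6*d - 16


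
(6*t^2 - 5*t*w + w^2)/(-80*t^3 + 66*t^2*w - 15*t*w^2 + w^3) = (-3*t + w)/(40*t^2 - 13*t*w + w^2)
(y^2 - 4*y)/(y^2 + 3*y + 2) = y*(y - 4)/(y^2 + 3*y + 2)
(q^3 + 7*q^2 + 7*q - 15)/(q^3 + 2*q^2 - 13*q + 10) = (q + 3)/(q - 2)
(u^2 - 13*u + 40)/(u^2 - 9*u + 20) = (u - 8)/(u - 4)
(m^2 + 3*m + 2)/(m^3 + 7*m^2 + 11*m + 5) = (m + 2)/(m^2 + 6*m + 5)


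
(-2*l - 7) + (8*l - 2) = 6*l - 9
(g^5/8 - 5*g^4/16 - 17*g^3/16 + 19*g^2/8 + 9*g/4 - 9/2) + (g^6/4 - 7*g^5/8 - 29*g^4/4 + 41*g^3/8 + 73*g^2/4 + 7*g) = g^6/4 - 3*g^5/4 - 121*g^4/16 + 65*g^3/16 + 165*g^2/8 + 37*g/4 - 9/2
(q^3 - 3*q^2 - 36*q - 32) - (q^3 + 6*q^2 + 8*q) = -9*q^2 - 44*q - 32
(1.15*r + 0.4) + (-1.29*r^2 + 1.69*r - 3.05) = -1.29*r^2 + 2.84*r - 2.65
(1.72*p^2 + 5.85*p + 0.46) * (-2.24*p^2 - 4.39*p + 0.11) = -3.8528*p^4 - 20.6548*p^3 - 26.5227*p^2 - 1.3759*p + 0.0506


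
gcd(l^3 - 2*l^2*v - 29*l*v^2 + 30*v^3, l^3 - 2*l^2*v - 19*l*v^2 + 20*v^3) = -l + v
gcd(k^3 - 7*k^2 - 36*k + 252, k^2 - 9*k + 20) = 1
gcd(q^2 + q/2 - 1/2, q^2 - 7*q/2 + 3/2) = q - 1/2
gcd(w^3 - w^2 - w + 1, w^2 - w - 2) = w + 1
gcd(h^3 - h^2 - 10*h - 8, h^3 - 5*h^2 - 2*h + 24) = h^2 - 2*h - 8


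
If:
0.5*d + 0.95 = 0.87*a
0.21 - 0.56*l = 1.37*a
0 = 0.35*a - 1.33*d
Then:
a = 1.29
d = 0.34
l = -2.77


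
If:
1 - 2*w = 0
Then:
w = 1/2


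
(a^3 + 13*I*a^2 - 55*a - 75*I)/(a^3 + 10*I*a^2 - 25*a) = (a + 3*I)/a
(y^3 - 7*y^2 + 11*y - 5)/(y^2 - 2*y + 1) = y - 5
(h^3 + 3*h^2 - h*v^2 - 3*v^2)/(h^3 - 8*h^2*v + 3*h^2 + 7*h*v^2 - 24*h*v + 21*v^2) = (-h - v)/(-h + 7*v)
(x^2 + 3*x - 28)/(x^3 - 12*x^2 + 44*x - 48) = (x + 7)/(x^2 - 8*x + 12)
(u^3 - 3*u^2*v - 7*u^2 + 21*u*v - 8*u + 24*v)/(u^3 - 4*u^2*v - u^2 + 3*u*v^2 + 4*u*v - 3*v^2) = (u^2 - 7*u - 8)/(u^2 - u*v - u + v)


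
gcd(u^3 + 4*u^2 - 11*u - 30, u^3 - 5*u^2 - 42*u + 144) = u - 3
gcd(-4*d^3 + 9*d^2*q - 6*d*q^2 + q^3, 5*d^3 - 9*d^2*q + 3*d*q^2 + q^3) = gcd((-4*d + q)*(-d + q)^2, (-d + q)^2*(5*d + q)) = d^2 - 2*d*q + q^2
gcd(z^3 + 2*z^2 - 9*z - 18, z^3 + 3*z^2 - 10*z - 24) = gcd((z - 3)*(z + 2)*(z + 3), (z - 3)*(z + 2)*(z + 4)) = z^2 - z - 6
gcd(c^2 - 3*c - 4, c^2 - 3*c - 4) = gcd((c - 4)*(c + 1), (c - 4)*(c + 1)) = c^2 - 3*c - 4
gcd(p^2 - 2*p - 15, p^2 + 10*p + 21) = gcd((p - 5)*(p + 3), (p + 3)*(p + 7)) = p + 3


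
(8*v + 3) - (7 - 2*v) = 10*v - 4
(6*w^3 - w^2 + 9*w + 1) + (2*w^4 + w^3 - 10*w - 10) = 2*w^4 + 7*w^3 - w^2 - w - 9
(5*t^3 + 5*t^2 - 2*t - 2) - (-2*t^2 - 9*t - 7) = 5*t^3 + 7*t^2 + 7*t + 5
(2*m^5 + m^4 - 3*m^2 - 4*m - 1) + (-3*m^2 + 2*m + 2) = 2*m^5 + m^4 - 6*m^2 - 2*m + 1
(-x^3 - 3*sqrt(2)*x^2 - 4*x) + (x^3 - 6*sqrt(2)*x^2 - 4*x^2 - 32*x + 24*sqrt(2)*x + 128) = -9*sqrt(2)*x^2 - 4*x^2 - 36*x + 24*sqrt(2)*x + 128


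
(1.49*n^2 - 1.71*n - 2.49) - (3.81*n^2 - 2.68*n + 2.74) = -2.32*n^2 + 0.97*n - 5.23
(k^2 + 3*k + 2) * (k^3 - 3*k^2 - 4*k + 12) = k^5 - 11*k^3 - 6*k^2 + 28*k + 24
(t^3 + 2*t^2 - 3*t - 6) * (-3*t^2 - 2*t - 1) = -3*t^5 - 8*t^4 + 4*t^3 + 22*t^2 + 15*t + 6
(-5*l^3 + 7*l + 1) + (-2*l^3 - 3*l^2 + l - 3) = -7*l^3 - 3*l^2 + 8*l - 2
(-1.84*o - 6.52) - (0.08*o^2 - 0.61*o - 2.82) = -0.08*o^2 - 1.23*o - 3.7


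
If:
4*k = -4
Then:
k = -1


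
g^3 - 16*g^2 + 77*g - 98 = (g - 7)^2*(g - 2)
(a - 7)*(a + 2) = a^2 - 5*a - 14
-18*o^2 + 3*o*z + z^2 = (-3*o + z)*(6*o + z)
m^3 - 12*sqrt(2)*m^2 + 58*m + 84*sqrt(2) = (m - 7*sqrt(2))*(m - 6*sqrt(2))*(m + sqrt(2))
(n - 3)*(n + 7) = n^2 + 4*n - 21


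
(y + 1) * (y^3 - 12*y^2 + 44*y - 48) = y^4 - 11*y^3 + 32*y^2 - 4*y - 48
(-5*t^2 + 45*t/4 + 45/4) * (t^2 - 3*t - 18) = -5*t^4 + 105*t^3/4 + 135*t^2/2 - 945*t/4 - 405/2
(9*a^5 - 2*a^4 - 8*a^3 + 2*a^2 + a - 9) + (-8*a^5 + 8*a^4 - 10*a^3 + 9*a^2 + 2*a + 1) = a^5 + 6*a^4 - 18*a^3 + 11*a^2 + 3*a - 8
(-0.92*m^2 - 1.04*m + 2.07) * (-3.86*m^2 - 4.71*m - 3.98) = 3.5512*m^4 + 8.3476*m^3 + 0.569800000000002*m^2 - 5.6105*m - 8.2386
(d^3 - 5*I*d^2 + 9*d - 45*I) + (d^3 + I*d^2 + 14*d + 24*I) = 2*d^3 - 4*I*d^2 + 23*d - 21*I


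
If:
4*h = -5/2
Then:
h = -5/8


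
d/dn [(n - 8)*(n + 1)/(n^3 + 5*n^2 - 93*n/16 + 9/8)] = 16*(-16*n^4 + 224*n^3 + 851*n^2 + 1316*n - 870)/(256*n^6 + 2560*n^5 + 3424*n^4 - 14304*n^3 + 11529*n^2 - 3348*n + 324)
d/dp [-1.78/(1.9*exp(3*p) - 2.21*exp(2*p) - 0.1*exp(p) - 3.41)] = (10.146*exp(2*p) - 7.8676*exp(p) - 0.178)*exp(p)/(-1.9*exp(3*p) + 2.21*exp(2*p) + 0.1*exp(p) + 3.41)^2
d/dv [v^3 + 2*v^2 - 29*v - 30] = 3*v^2 + 4*v - 29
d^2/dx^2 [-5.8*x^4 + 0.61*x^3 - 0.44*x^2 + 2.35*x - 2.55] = -69.6*x^2 + 3.66*x - 0.88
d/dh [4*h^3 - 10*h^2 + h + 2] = 12*h^2 - 20*h + 1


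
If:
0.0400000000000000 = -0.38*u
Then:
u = -0.11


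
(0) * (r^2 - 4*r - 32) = 0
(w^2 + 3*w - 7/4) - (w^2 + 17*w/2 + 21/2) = -11*w/2 - 49/4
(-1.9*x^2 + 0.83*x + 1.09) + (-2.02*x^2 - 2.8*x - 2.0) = -3.92*x^2 - 1.97*x - 0.91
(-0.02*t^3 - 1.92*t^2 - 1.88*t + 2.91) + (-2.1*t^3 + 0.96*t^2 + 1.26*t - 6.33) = -2.12*t^3 - 0.96*t^2 - 0.62*t - 3.42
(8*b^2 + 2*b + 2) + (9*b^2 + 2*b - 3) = 17*b^2 + 4*b - 1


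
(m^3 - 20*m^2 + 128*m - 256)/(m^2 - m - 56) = (m^2 - 12*m + 32)/(m + 7)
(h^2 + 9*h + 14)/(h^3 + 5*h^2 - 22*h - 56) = 1/(h - 4)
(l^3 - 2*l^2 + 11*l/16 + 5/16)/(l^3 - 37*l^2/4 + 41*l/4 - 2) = (16*l^2 - 16*l - 5)/(4*(4*l^2 - 33*l + 8))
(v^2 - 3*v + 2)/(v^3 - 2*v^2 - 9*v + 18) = (v - 1)/(v^2 - 9)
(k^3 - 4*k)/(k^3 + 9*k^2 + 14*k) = (k - 2)/(k + 7)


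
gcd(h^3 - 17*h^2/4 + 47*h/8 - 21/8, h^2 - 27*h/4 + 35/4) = h - 7/4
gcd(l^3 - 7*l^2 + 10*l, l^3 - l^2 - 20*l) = l^2 - 5*l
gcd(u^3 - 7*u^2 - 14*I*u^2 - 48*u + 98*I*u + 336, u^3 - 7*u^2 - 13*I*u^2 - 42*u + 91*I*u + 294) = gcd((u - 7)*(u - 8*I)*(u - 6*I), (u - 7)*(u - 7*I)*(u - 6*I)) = u^2 + u*(-7 - 6*I) + 42*I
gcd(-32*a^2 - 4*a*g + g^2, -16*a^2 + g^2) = 4*a + g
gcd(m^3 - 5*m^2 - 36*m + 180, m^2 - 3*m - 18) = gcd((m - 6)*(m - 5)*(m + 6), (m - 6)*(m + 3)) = m - 6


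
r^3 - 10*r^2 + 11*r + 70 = (r - 7)*(r - 5)*(r + 2)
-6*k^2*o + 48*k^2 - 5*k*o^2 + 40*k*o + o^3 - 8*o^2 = (-6*k + o)*(k + o)*(o - 8)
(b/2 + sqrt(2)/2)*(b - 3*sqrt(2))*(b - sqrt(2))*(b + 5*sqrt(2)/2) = b^4/2 - sqrt(2)*b^3/4 - 17*b^2/2 + sqrt(2)*b/2 + 15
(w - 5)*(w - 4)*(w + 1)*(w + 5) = w^4 - 3*w^3 - 29*w^2 + 75*w + 100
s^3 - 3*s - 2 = (s - 2)*(s + 1)^2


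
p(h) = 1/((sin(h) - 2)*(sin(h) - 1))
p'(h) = -cos(h)/((sin(h) - 2)*(sin(h) - 1)^2) - cos(h)/((sin(h) - 2)^2*(sin(h) - 1))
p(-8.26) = 0.18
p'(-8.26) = -0.06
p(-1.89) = 0.17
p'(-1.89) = -0.05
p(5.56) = 0.23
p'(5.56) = 0.17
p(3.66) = 0.27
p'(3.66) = -0.25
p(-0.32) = 0.33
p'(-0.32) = 0.37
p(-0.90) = 0.20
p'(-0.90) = 0.12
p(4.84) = 0.17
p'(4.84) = 0.02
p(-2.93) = 0.37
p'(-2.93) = -0.47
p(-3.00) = 0.41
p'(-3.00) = -0.54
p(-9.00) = 0.29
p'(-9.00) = -0.30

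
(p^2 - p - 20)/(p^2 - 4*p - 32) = (p - 5)/(p - 8)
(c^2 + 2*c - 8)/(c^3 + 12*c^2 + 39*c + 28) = (c - 2)/(c^2 + 8*c + 7)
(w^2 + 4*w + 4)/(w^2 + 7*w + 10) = (w + 2)/(w + 5)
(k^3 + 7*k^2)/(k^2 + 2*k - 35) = k^2/(k - 5)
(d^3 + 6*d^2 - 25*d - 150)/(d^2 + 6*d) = d - 25/d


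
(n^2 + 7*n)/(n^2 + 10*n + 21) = n/(n + 3)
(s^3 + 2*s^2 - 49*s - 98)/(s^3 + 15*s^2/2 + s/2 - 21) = 2*(s - 7)/(2*s - 3)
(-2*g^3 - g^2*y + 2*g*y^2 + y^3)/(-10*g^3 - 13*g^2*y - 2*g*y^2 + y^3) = (-g + y)/(-5*g + y)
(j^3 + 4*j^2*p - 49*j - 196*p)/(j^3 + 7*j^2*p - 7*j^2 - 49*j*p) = (j^2 + 4*j*p + 7*j + 28*p)/(j*(j + 7*p))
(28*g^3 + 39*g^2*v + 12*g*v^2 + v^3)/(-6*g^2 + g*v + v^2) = (28*g^3 + 39*g^2*v + 12*g*v^2 + v^3)/(-6*g^2 + g*v + v^2)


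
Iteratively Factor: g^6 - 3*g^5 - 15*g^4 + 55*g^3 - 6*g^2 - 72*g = (g + 1)*(g^5 - 4*g^4 - 11*g^3 + 66*g^2 - 72*g) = (g - 3)*(g + 1)*(g^4 - g^3 - 14*g^2 + 24*g) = (g - 3)^2*(g + 1)*(g^3 + 2*g^2 - 8*g) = (g - 3)^2*(g - 2)*(g + 1)*(g^2 + 4*g) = g*(g - 3)^2*(g - 2)*(g + 1)*(g + 4)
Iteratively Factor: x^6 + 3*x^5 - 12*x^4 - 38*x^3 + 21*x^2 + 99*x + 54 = (x + 1)*(x^5 + 2*x^4 - 14*x^3 - 24*x^2 + 45*x + 54) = (x - 2)*(x + 1)*(x^4 + 4*x^3 - 6*x^2 - 36*x - 27) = (x - 2)*(x + 1)^2*(x^3 + 3*x^2 - 9*x - 27) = (x - 2)*(x + 1)^2*(x + 3)*(x^2 - 9) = (x - 2)*(x + 1)^2*(x + 3)^2*(x - 3)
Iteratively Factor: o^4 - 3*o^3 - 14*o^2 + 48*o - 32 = (o + 4)*(o^3 - 7*o^2 + 14*o - 8) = (o - 2)*(o + 4)*(o^2 - 5*o + 4) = (o - 4)*(o - 2)*(o + 4)*(o - 1)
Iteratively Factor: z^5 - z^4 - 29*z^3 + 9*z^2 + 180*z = (z + 3)*(z^4 - 4*z^3 - 17*z^2 + 60*z) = (z - 5)*(z + 3)*(z^3 + z^2 - 12*z) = z*(z - 5)*(z + 3)*(z^2 + z - 12) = z*(z - 5)*(z - 3)*(z + 3)*(z + 4)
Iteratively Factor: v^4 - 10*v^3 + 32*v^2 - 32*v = (v - 4)*(v^3 - 6*v^2 + 8*v) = (v - 4)*(v - 2)*(v^2 - 4*v) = v*(v - 4)*(v - 2)*(v - 4)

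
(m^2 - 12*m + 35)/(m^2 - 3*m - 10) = (m - 7)/(m + 2)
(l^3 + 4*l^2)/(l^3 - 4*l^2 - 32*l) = l/(l - 8)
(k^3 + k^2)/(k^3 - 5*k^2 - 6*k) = k/(k - 6)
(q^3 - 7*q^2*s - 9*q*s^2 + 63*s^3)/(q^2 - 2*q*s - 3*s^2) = (q^2 - 4*q*s - 21*s^2)/(q + s)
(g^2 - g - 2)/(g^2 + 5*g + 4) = (g - 2)/(g + 4)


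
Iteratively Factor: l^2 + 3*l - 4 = (l + 4)*(l - 1)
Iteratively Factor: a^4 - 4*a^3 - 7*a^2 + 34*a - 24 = (a + 3)*(a^3 - 7*a^2 + 14*a - 8) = (a - 4)*(a + 3)*(a^2 - 3*a + 2) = (a - 4)*(a - 1)*(a + 3)*(a - 2)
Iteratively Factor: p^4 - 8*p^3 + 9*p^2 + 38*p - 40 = (p + 2)*(p^3 - 10*p^2 + 29*p - 20) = (p - 4)*(p + 2)*(p^2 - 6*p + 5) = (p - 4)*(p - 1)*(p + 2)*(p - 5)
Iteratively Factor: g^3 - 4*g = (g)*(g^2 - 4) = g*(g - 2)*(g + 2)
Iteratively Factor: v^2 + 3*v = (v + 3)*(v)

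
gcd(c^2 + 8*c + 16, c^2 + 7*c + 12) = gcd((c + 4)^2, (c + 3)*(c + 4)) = c + 4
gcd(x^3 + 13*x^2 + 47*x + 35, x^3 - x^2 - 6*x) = 1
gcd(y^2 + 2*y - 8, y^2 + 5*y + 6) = 1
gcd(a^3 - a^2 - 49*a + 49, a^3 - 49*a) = a^2 - 49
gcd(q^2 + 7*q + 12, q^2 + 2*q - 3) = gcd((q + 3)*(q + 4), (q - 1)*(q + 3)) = q + 3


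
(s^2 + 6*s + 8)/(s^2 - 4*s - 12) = (s + 4)/(s - 6)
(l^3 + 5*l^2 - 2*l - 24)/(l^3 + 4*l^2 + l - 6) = (l^2 + 2*l - 8)/(l^2 + l - 2)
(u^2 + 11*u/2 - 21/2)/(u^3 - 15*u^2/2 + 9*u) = (u + 7)/(u*(u - 6))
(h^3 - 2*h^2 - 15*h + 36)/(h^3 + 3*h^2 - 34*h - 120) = (h^2 - 6*h + 9)/(h^2 - h - 30)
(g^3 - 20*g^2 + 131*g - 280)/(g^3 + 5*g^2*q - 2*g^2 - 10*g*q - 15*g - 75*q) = (g^2 - 15*g + 56)/(g^2 + 5*g*q + 3*g + 15*q)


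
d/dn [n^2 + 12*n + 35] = 2*n + 12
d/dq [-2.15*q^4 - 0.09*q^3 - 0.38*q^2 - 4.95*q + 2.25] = -8.6*q^3 - 0.27*q^2 - 0.76*q - 4.95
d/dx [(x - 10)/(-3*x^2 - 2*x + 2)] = 3*(x^2 - 20*x - 6)/(9*x^4 + 12*x^3 - 8*x^2 - 8*x + 4)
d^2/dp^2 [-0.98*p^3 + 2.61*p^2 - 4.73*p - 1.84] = 5.22 - 5.88*p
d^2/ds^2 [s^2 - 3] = 2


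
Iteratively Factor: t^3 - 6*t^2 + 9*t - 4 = (t - 4)*(t^2 - 2*t + 1) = (t - 4)*(t - 1)*(t - 1)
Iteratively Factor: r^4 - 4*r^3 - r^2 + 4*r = (r - 4)*(r^3 - r) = (r - 4)*(r - 1)*(r^2 + r) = (r - 4)*(r - 1)*(r + 1)*(r)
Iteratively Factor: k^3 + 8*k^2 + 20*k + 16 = (k + 2)*(k^2 + 6*k + 8) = (k + 2)*(k + 4)*(k + 2)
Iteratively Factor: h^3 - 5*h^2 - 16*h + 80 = (h - 5)*(h^2 - 16) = (h - 5)*(h - 4)*(h + 4)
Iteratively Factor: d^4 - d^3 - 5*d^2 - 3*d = (d + 1)*(d^3 - 2*d^2 - 3*d) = (d - 3)*(d + 1)*(d^2 + d) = (d - 3)*(d + 1)^2*(d)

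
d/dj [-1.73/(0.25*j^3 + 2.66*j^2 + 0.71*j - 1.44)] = (1.2975*j^2 + 9.2036*j + 1.2283)/(0.25*j^3 + 2.66*j^2 + 0.71*j - 1.44)^2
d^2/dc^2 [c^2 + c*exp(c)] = c*exp(c) + 2*exp(c) + 2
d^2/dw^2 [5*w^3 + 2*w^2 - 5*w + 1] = 30*w + 4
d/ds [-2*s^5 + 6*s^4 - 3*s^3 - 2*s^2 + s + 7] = -10*s^4 + 24*s^3 - 9*s^2 - 4*s + 1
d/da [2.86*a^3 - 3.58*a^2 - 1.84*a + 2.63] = 8.58*a^2 - 7.16*a - 1.84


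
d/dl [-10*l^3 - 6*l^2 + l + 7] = -30*l^2 - 12*l + 1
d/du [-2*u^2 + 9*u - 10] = 9 - 4*u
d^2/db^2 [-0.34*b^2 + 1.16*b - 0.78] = -0.680000000000000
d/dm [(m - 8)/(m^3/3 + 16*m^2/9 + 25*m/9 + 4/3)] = 18*(-3*m^3 + 28*m^2 + 128*m + 106)/(9*m^6 + 96*m^5 + 406*m^4 + 872*m^3 + 1009*m^2 + 600*m + 144)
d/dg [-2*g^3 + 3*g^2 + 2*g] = -6*g^2 + 6*g + 2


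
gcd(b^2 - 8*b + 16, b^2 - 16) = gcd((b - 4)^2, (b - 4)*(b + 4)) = b - 4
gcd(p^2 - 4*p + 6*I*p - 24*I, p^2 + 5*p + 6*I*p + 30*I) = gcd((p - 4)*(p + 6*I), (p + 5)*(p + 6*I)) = p + 6*I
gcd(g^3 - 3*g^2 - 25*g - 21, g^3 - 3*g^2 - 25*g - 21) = g^3 - 3*g^2 - 25*g - 21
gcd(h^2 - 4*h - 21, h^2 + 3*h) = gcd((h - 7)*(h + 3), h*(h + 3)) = h + 3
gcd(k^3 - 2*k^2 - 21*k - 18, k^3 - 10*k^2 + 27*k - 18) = k - 6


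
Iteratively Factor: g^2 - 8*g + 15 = (g - 3)*(g - 5)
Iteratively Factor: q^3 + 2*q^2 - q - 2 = (q + 1)*(q^2 + q - 2) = (q + 1)*(q + 2)*(q - 1)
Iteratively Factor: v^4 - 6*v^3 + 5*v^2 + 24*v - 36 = (v - 3)*(v^3 - 3*v^2 - 4*v + 12) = (v - 3)*(v + 2)*(v^2 - 5*v + 6) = (v - 3)*(v - 2)*(v + 2)*(v - 3)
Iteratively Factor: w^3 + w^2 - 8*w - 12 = (w - 3)*(w^2 + 4*w + 4) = (w - 3)*(w + 2)*(w + 2)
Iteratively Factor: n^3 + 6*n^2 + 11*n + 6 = (n + 1)*(n^2 + 5*n + 6) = (n + 1)*(n + 2)*(n + 3)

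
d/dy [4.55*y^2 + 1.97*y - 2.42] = 9.1*y + 1.97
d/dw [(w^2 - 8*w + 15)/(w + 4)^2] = 2*(8*w - 31)/(w^3 + 12*w^2 + 48*w + 64)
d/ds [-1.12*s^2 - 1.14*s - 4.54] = -2.24*s - 1.14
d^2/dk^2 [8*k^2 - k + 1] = 16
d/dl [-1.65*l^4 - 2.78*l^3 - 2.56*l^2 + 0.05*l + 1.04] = -6.6*l^3 - 8.34*l^2 - 5.12*l + 0.05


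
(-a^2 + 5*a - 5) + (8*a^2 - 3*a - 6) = 7*a^2 + 2*a - 11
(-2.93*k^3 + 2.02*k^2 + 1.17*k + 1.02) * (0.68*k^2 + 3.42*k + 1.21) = -1.9924*k^5 - 8.647*k^4 + 4.1587*k^3 + 7.1392*k^2 + 4.9041*k + 1.2342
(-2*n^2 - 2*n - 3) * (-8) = 16*n^2 + 16*n + 24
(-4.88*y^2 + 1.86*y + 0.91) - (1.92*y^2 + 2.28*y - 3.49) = -6.8*y^2 - 0.42*y + 4.4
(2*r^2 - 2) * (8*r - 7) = 16*r^3 - 14*r^2 - 16*r + 14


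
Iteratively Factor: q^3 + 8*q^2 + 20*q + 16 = (q + 4)*(q^2 + 4*q + 4) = (q + 2)*(q + 4)*(q + 2)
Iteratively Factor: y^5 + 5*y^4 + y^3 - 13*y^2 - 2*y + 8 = (y - 1)*(y^4 + 6*y^3 + 7*y^2 - 6*y - 8) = (y - 1)*(y + 4)*(y^3 + 2*y^2 - y - 2) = (y - 1)*(y + 2)*(y + 4)*(y^2 - 1) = (y - 1)*(y + 1)*(y + 2)*(y + 4)*(y - 1)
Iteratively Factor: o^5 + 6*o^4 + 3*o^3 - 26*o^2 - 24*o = (o + 4)*(o^4 + 2*o^3 - 5*o^2 - 6*o) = (o + 1)*(o + 4)*(o^3 + o^2 - 6*o) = o*(o + 1)*(o + 4)*(o^2 + o - 6) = o*(o - 2)*(o + 1)*(o + 4)*(o + 3)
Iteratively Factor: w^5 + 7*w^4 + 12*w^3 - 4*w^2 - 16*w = (w + 2)*(w^4 + 5*w^3 + 2*w^2 - 8*w) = (w - 1)*(w + 2)*(w^3 + 6*w^2 + 8*w) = (w - 1)*(w + 2)*(w + 4)*(w^2 + 2*w) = w*(w - 1)*(w + 2)*(w + 4)*(w + 2)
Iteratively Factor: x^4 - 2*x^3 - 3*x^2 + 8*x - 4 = (x + 2)*(x^3 - 4*x^2 + 5*x - 2) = (x - 2)*(x + 2)*(x^2 - 2*x + 1) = (x - 2)*(x - 1)*(x + 2)*(x - 1)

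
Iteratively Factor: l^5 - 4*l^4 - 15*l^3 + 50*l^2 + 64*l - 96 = (l + 3)*(l^4 - 7*l^3 + 6*l^2 + 32*l - 32) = (l - 4)*(l + 3)*(l^3 - 3*l^2 - 6*l + 8) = (l - 4)*(l + 2)*(l + 3)*(l^2 - 5*l + 4) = (l - 4)*(l - 1)*(l + 2)*(l + 3)*(l - 4)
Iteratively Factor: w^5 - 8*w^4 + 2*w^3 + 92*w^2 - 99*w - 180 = (w + 3)*(w^4 - 11*w^3 + 35*w^2 - 13*w - 60) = (w - 3)*(w + 3)*(w^3 - 8*w^2 + 11*w + 20) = (w - 4)*(w - 3)*(w + 3)*(w^2 - 4*w - 5) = (w - 4)*(w - 3)*(w + 1)*(w + 3)*(w - 5)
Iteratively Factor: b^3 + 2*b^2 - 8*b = (b + 4)*(b^2 - 2*b) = b*(b + 4)*(b - 2)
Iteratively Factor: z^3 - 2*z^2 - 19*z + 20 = (z - 5)*(z^2 + 3*z - 4) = (z - 5)*(z - 1)*(z + 4)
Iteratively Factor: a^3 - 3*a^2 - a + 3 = (a + 1)*(a^2 - 4*a + 3) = (a - 1)*(a + 1)*(a - 3)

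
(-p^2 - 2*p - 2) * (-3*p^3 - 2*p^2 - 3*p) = 3*p^5 + 8*p^4 + 13*p^3 + 10*p^2 + 6*p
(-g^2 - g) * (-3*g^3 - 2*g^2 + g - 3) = 3*g^5 + 5*g^4 + g^3 + 2*g^2 + 3*g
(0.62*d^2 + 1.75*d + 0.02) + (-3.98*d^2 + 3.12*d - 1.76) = -3.36*d^2 + 4.87*d - 1.74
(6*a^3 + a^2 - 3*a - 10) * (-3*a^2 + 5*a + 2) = -18*a^5 + 27*a^4 + 26*a^3 + 17*a^2 - 56*a - 20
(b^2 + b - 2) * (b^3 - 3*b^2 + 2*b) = b^5 - 2*b^4 - 3*b^3 + 8*b^2 - 4*b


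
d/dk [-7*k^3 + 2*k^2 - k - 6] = -21*k^2 + 4*k - 1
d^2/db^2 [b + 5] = 0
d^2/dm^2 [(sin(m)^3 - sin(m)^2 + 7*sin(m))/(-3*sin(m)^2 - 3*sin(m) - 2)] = (9*sin(m)^7 + 27*sin(m)^6 + 120*sin(m)^5 + 18*sin(m)^4 - 384*sin(m)^3 - 130*sin(m)^2 + 256*sin(m) + 92)/(3*sin(m)^2 + 3*sin(m) + 2)^3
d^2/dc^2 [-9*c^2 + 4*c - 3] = -18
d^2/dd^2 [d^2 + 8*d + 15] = 2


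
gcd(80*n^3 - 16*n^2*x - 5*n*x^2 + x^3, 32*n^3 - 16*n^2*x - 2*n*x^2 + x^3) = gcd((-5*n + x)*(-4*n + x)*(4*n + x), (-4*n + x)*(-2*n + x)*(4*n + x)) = -16*n^2 + x^2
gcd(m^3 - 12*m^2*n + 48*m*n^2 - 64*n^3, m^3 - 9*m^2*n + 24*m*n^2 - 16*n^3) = m^2 - 8*m*n + 16*n^2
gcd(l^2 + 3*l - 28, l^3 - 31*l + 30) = 1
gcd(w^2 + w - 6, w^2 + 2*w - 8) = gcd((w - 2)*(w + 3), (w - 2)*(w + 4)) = w - 2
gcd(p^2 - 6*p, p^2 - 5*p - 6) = p - 6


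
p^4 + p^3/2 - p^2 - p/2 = p*(p - 1)*(p + 1/2)*(p + 1)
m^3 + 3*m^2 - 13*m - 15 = (m - 3)*(m + 1)*(m + 5)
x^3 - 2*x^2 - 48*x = x*(x - 8)*(x + 6)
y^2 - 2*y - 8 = (y - 4)*(y + 2)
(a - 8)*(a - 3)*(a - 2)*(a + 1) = a^4 - 12*a^3 + 33*a^2 - 2*a - 48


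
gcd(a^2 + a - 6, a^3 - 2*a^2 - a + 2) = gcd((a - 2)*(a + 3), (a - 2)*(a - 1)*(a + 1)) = a - 2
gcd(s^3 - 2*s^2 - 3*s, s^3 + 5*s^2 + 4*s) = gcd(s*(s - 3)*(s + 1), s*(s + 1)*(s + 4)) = s^2 + s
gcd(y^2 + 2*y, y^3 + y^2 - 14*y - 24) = y + 2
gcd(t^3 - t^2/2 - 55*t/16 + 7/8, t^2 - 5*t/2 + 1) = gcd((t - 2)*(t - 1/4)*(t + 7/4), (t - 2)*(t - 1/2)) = t - 2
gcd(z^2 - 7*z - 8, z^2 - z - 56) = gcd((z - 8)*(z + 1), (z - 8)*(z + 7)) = z - 8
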